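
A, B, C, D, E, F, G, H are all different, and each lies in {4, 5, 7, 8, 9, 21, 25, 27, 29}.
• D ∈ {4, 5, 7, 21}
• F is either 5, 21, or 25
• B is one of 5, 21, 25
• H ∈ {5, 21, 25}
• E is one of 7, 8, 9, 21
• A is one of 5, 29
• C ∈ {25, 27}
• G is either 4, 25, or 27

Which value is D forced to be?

B, F, H share exactly the 3 values {5, 21, 25}; by pigeonhole those values go to them, so strike 5, 21, 25 from A, C, D, E, G.
That leaves A = 29.
C's domain is down to {27}, so C = 27. Remove 27 from G.
G must be 4 (only option left). So D can't be 4.
So D = 7.

7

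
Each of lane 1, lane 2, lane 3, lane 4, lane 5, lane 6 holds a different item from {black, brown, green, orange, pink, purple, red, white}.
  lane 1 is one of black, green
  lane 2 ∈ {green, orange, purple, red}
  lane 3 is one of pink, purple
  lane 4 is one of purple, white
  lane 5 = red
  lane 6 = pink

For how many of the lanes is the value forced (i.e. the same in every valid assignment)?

lane 5's domain is down to {red}, so lane 5 = red. Strike red from lane 2.
lane 6 must be pink (only option left). So lane 3 can't be pink.
lane 3 has just one choice, so lane 3 = purple. Remove purple from lane 2, lane 4.
lane 4's domain is down to {white}, so lane 4 = white.
Determined: lane 3=purple, lane 4=white, lane 5=red, lane 6=pink. The other lanes each still have more than one consistent value. That makes 4.

4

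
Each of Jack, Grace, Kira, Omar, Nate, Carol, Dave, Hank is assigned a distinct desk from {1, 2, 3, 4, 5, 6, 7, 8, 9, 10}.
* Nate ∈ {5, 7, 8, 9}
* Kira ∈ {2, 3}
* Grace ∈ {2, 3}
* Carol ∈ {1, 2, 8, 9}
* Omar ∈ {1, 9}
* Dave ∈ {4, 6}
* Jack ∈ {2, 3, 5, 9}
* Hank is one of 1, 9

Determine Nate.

Grace and Kira share exactly the 2 values {2, 3}; by pigeonhole those values go to them, so strike 2, 3 from Jack, Carol.
Omar and Hank share exactly the 2 values {1, 9}; by pigeonhole those values go to them, so strike 1, 9 from Jack, Nate, Carol.
Jack has just one choice, so Jack = 5. So Nate can't be 5.
That leaves Carol = 8. So Nate can't be 8.
So Nate = 7.

7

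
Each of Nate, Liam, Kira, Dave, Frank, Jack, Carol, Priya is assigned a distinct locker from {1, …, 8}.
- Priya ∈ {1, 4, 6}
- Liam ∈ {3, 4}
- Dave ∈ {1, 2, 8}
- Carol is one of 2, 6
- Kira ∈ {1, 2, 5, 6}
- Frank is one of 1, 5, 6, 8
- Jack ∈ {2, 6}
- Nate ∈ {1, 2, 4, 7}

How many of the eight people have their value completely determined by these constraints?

Among the 8 variables, 3 fits only Liam (and all 8 values in {1, 2, 3, 4, 5, 6, 7, 8} must be used), so Liam = 3.
The 7 still-open variables together cover exactly {1, 2, 4, 5, 6, 7, 8} — 7 values for 7 variables — and 7 appears only in Nate's list, so Nate = 7.
The 6 still-open variables draw from only 6 values {1, 2, 4, 5, 6, 8}, so each is used; only Priya can be 4, hence Priya = 4.
Jack and Carol share exactly the 2 values {2, 6}; by pigeonhole those values go to them, so strike 2, 6 from Kira, Dave, Frank.
Determined: Nate=7, Liam=3, Priya=4. The other people each still have more than one consistent value. That makes 3.

3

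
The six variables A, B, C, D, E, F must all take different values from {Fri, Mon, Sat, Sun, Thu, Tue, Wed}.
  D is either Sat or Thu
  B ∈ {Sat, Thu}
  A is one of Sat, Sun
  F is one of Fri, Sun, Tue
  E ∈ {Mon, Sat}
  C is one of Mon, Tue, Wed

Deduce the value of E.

Mon

B and D share exactly the 2 values {Sat, Thu}; by pigeonhole those values go to them, so strike Sat, Thu from A, E.
So E = Mon.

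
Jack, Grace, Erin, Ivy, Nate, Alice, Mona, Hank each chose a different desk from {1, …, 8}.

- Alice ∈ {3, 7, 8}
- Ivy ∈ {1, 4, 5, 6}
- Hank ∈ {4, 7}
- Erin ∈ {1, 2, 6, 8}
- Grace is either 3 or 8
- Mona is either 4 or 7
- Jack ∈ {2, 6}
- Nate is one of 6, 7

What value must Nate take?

Among the 8 variables, 5 fits only Ivy (and all 8 values in {1, 2, 3, 4, 5, 6, 7, 8} must be used), so Ivy = 5.
The 7 still-open variables draw from only 7 values {1, 2, 3, 4, 6, 7, 8}, so each is used; only Erin can be 1, hence Erin = 1.
Among the 6 still-open variables, 2 fits only Jack (and all 6 values in {2, 3, 4, 6, 7, 8} must be used), so Jack = 2.
The 5 still-open variables together cover exactly {3, 4, 6, 7, 8} — 5 values for 5 variables — and 6 appears only in Nate's list, so Nate = 6.

6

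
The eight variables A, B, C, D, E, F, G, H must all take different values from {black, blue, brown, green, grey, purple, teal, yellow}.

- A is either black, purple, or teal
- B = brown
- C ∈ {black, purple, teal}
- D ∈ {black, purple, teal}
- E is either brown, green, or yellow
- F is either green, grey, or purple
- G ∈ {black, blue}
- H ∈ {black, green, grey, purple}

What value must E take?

yellow

B's domain is down to {brown}, so B = brown. Strike brown from E.
Among the 7 still-open variables, blue fits only G (and all 7 values in {black, blue, green, grey, purple, teal, yellow} must be used), so G = blue.
The 6 still-open variables draw from only 6 values {black, green, grey, purple, teal, yellow}, so each is used; only E can be yellow, hence E = yellow.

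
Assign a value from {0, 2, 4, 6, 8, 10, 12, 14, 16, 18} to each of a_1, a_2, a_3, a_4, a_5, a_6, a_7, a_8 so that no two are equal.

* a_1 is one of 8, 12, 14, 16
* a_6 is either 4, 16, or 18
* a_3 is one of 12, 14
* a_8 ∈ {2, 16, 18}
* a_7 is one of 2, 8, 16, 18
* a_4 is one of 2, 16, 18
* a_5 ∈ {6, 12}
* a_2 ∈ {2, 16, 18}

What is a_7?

Among the 8 variables, 4 fits only a_6 (and all 8 values in {2, 4, 6, 8, 12, 14, 16, 18} must be used), so a_6 = 4.
Among the 7 still-open variables, 6 fits only a_5 (and all 7 values in {2, 6, 8, 12, 14, 16, 18} must be used), so a_5 = 6.
a_2, a_4, a_8 share exactly the 3 values {2, 16, 18}; by pigeonhole those values go to them, so strike 2, 16, 18 from a_1, a_7.
So a_7 = 8.

8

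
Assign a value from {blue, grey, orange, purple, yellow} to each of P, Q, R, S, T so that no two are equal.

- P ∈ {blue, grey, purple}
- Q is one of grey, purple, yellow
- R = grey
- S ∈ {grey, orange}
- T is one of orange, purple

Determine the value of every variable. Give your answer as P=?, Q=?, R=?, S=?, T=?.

R must be grey (only option left). Remove grey from P, Q, S.
S must be orange (only option left). Remove orange from T.
T must be purple (only option left). Eliminate purple elsewhere: P, Q.
P's domain is down to {blue}, so P = blue.
That leaves Q = yellow.

P=blue, Q=yellow, R=grey, S=orange, T=purple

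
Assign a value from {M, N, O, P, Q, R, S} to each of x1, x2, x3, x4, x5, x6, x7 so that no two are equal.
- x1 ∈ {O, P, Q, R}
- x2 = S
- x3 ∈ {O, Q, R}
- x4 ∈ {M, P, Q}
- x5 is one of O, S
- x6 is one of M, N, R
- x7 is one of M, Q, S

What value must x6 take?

x2 must be S (only option left). So x5, x7 can't be S.
That leaves x5 = O. Eliminate O elsewhere: x1, x3.
The 5 still-open variables together cover exactly {M, N, P, Q, R} — 5 values for 5 variables — and N appears only in x6's list, so x6 = N.

N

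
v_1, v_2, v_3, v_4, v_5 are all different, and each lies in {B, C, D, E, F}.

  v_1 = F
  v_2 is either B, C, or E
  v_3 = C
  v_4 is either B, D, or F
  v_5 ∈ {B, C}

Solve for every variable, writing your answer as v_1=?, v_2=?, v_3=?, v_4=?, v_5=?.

v_1 must be F (only option left). So v_4 can't be F.
v_3's domain is down to {C}, so v_3 = C. So v_2, v_5 can't be C.
v_5 has just one choice, so v_5 = B. Eliminate B elsewhere: v_2, v_4.
That leaves v_2 = E.
v_4's domain is down to {D}, so v_4 = D.

v_1=F, v_2=E, v_3=C, v_4=D, v_5=B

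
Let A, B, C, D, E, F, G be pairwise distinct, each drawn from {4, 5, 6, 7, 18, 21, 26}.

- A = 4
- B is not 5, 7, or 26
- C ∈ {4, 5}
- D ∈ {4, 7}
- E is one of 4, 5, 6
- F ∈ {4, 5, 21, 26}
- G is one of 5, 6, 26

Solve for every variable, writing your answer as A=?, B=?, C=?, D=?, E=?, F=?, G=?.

A=4, B=18, C=5, D=7, E=6, F=21, G=26

A has just one choice, so A = 4. Eliminate 4 elsewhere: B, C, D, E, F.
That leaves C = 5. Strike 5 from E, F, G.
D must be 7 (only option left).
That leaves E = 6. Strike 6 from B, G.
G's domain is down to {26}, so G = 26. Eliminate 26 elsewhere: F.
F has just one choice, so F = 21. Strike 21 from B.
B's domain is down to {18}, so B = 18.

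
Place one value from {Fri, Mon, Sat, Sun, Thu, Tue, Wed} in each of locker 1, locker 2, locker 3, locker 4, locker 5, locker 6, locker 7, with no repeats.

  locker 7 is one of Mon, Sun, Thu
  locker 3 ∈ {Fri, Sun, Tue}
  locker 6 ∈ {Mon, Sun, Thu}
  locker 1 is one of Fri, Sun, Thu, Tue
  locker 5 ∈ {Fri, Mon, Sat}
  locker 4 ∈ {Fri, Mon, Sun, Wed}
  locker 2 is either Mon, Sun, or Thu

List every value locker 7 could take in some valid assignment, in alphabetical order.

Among the 7 variables, Sat fits only locker 5 (and all 7 values in {Fri, Mon, Sat, Sun, Thu, Tue, Wed} must be used), so locker 5 = Sat.
The 6 still-open variables together cover exactly {Fri, Mon, Sun, Thu, Tue, Wed} — 6 values for 6 variables — and Wed appears only in locker 4's list, so locker 4 = Wed.
The 3 variables locker 2, locker 6, locker 7 are confined to {Mon, Sun, Thu}, which locks those values in; drop them from locker 1, locker 3.
No further eliminations apply; locker 7 can still be any of Mon, Sun, Thu.

Mon, Sun, Thu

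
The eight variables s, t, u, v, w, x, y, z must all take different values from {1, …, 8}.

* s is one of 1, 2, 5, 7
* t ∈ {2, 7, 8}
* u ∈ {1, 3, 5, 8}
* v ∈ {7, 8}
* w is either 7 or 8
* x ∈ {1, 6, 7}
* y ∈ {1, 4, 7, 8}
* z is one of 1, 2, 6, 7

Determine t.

The 8 variables draw from only 8 values {1, 2, 3, 4, 5, 6, 7, 8}, so each is used; only u can be 3, hence u = 3.
The 7 still-open variables draw from only 7 values {1, 2, 4, 5, 6, 7, 8}, so each is used; only y can be 4, hence y = 4.
The 6 still-open variables draw from only 6 values {1, 2, 5, 6, 7, 8}, so each is used; only s can be 5, hence s = 5.
The 2 variables v and w are confined to {7, 8}, which locks those values in; drop them from t, x, z.
So t = 2.

2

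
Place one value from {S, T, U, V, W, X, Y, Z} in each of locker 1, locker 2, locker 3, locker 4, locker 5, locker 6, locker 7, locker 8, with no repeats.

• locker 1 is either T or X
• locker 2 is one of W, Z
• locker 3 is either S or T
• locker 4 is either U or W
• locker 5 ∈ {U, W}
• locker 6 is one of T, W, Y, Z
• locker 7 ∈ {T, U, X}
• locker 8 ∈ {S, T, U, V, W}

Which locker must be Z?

locker 2

Among the 8 variables, V fits only locker 8 (and all 8 values in {S, T, U, V, W, X, Y, Z} must be used), so locker 8 = V.
The 7 still-open variables draw from only 7 values {S, T, U, W, X, Y, Z}, so each is used; only locker 3 can be S, hence locker 3 = S.
The 6 still-open variables together cover exactly {T, U, W, X, Y, Z} — 6 values for 6 variables — and Y appears only in locker 6's list, so locker 6 = Y.
The 5 still-open variables together cover exactly {T, U, W, X, Z} — 5 values for 5 variables — and Z appears only in locker 2's list, so locker 2 = Z.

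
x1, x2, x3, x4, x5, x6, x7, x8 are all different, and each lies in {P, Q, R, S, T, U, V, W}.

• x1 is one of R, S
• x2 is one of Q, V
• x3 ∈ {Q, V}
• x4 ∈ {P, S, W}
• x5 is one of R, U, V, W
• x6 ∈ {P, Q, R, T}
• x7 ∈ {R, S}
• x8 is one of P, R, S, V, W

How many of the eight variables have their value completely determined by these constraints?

The 8 variables draw from only 8 values {P, Q, R, S, T, U, V, W}, so each is used; only x6 can be T, hence x6 = T.
Among the 7 still-open variables, U fits only x5 (and all 7 values in {P, Q, R, S, U, V, W} must be used), so x5 = U.
x1 and x7 share exactly the 2 values {R, S}; by pigeonhole those values go to them, so strike R, S from x4, x8.
x2 and x3 between them cover only {Q, V} — a naked pair. Remove those values from x8.
Determined: x5=U, x6=T. The other variables each still have more than one consistent value. That makes 2.

2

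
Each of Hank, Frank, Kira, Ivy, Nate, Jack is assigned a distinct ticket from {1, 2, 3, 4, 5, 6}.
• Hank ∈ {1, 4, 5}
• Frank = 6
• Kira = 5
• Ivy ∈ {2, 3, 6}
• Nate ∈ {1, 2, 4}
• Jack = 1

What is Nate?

2

Frank has just one choice, so Frank = 6. Strike 6 from Ivy.
Kira must be 5 (only option left). Eliminate 5 elsewhere: Hank.
That leaves Jack = 1. Eliminate 1 elsewhere: Hank, Nate.
That leaves Hank = 4. So Nate can't be 4.
So Nate = 2.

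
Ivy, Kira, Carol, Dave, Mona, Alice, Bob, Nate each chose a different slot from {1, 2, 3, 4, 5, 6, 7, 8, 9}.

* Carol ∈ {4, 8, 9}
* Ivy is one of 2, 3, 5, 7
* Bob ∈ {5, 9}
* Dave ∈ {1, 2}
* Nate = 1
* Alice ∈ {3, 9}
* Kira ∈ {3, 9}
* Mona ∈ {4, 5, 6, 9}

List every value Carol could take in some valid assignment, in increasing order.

Nate's domain is down to {1}, so Nate = 1. Strike 1 from Dave.
Dave must be 2 (only option left). Eliminate 2 elsewhere: Ivy.
Kira and Alice between them cover only {3, 9} — a naked pair. Remove those values from Ivy, Carol, Mona, Bob.
Bob's domain is down to {5}, so Bob = 5. Remove 5 from Ivy, Mona.
Ivy's domain is down to {7}, so Ivy = 7.
No further eliminations apply; Carol can still be any of 4, 8.

4, 8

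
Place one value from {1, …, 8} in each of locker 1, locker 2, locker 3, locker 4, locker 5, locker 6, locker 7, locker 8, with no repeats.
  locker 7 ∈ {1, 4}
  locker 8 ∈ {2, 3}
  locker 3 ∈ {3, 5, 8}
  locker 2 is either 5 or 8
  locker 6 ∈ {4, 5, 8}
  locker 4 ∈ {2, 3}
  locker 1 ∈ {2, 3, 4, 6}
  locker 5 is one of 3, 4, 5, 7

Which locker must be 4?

The 8 variables together cover exactly {1, 2, 3, 4, 5, 6, 7, 8} — 8 values for 8 variables — and 1 appears only in locker 7's list, so locker 7 = 1.
Among the 7 still-open variables, 6 fits only locker 1 (and all 7 values in {2, 3, 4, 5, 6, 7, 8} must be used), so locker 1 = 6.
The 6 still-open variables draw from only 6 values {2, 3, 4, 5, 7, 8}, so each is used; only locker 5 can be 7, hence locker 5 = 7.
The 5 still-open variables draw from only 5 values {2, 3, 4, 5, 8}, so each is used; only locker 6 can be 4, hence locker 6 = 4.

locker 6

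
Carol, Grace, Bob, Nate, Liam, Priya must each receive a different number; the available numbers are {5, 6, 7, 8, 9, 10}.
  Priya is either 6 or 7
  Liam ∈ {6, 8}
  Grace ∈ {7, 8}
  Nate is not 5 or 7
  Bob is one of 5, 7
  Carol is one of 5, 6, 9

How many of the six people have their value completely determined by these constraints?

3

Among the 6 variables, 10 fits only Nate (and all 6 values in {5, 6, 7, 8, 9, 10} must be used), so Nate = 10.
The 5 still-open variables together cover exactly {5, 6, 7, 8, 9} — 5 values for 5 variables — and 9 appears only in Carol's list, so Carol = 9.
Among the 4 still-open variables, 5 fits only Bob (and all 4 values in {5, 6, 7, 8} must be used), so Bob = 5.
Determined: Carol=9, Bob=5, Nate=10. The other people each still have more than one consistent value. That makes 3.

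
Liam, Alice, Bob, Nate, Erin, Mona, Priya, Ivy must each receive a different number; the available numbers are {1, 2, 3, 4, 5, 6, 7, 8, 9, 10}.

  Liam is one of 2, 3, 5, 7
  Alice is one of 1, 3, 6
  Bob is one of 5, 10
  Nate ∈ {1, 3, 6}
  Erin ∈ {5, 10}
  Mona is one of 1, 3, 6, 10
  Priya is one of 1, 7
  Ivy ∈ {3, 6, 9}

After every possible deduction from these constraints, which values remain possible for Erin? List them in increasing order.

5, 10

The 8 variables draw from only 8 values {1, 2, 3, 5, 6, 7, 9, 10}, so each is used; only Liam can be 2, hence Liam = 2.
The 7 still-open variables draw from only 7 values {1, 3, 5, 6, 7, 9, 10}, so each is used; only Priya can be 7, hence Priya = 7.
The 6 still-open variables draw from only 6 values {1, 3, 5, 6, 9, 10}, so each is used; only Ivy can be 9, hence Ivy = 9.
The 2 variables Bob and Erin are confined to {5, 10}, which locks those values in; drop them from Mona.
No further eliminations apply; Erin can still be any of 5, 10.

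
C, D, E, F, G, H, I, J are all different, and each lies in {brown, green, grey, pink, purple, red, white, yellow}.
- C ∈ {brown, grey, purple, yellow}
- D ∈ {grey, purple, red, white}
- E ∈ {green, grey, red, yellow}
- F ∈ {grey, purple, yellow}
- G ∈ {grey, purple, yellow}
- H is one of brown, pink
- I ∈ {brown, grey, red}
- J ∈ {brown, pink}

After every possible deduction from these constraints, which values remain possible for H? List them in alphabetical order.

The 8 variables together cover exactly {brown, green, grey, pink, purple, red, white, yellow} — 8 values for 8 variables — and green appears only in E's list, so E = green.
Among the 7 still-open variables, white fits only D (and all 7 values in {brown, grey, pink, purple, red, white, yellow} must be used), so D = white.
The 6 still-open variables draw from only 6 values {brown, grey, pink, purple, red, yellow}, so each is used; only I can be red, hence I = red.
H and J share exactly the 2 values {brown, pink}; by pigeonhole those values go to them, so strike brown, pink from C.
No further eliminations apply; H can still be any of brown, pink.

brown, pink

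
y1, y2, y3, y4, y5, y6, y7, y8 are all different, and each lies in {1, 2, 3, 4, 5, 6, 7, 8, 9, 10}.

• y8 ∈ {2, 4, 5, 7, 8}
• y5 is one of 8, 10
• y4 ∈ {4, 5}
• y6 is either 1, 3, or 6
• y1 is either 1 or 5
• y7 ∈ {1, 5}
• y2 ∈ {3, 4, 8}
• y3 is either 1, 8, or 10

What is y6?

y1 and y7 share exactly the 2 values {1, 5}; by pigeonhole those values go to them, so strike 1, 5 from y3, y4, y6, y8.
y4 has just one choice, so y4 = 4. Eliminate 4 elsewhere: y2, y8.
y3 and y5 between them cover only {8, 10} — a naked pair. Remove those values from y2, y8.
y2's domain is down to {3}, so y2 = 3. Strike 3 from y6.
So y6 = 6.

6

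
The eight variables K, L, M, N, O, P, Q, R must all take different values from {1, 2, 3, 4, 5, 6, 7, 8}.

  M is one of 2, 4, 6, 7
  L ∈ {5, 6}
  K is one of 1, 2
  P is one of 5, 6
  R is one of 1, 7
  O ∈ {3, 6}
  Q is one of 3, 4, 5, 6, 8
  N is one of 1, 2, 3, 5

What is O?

The 8 variables together cover exactly {1, 2, 3, 4, 5, 6, 7, 8} — 8 values for 8 variables — and 8 appears only in Q's list, so Q = 8.
The 7 still-open variables together cover exactly {1, 2, 3, 4, 5, 6, 7} — 7 values for 7 variables — and 4 appears only in M's list, so M = 4.
Among the 6 still-open variables, 7 fits only R (and all 6 values in {1, 2, 3, 5, 6, 7} must be used), so R = 7.
L and P share exactly the 2 values {5, 6}; by pigeonhole those values go to them, so strike 5, 6 from N, O.
So O = 3.

3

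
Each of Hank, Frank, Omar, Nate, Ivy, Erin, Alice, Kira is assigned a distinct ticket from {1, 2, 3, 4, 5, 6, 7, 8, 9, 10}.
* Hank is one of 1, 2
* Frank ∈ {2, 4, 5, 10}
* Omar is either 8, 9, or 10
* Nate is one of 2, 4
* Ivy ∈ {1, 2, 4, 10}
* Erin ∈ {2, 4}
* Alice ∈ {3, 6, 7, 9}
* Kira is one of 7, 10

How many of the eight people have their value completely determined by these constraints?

The 2 variables Nate and Erin are confined to {2, 4}, which locks those values in; drop them from Hank, Frank, Ivy.
Hank must be 1 (only option left). Remove 1 from Ivy.
That leaves Ivy = 10. Strike 10 from Frank, Omar, Kira.
Kira's domain is down to {7}, so Kira = 7. Remove 7 from Alice.
Frank must be 5 (only option left).
Determined: Hank=1, Frank=5, Ivy=10, Kira=7. The other people each still have more than one consistent value. That makes 4.

4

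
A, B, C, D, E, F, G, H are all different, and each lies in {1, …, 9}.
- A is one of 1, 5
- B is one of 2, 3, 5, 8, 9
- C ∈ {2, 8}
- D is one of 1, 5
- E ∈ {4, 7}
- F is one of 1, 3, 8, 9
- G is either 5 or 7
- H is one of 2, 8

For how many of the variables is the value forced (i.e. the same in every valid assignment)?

The 8 variables draw from only 8 values {1, 2, 3, 4, 5, 7, 8, 9}, so each is used; only E can be 4, hence E = 4.
Among the 7 still-open variables, 7 fits only G (and all 7 values in {1, 2, 3, 5, 7, 8, 9} must be used), so G = 7.
A and D between them cover only {1, 5} — a naked pair. Remove those values from B, F.
C and H share exactly the 2 values {2, 8}; by pigeonhole those values go to them, so strike 2, 8 from B, F.
Determined: E=4, G=7. The other variables each still have more than one consistent value. That makes 2.

2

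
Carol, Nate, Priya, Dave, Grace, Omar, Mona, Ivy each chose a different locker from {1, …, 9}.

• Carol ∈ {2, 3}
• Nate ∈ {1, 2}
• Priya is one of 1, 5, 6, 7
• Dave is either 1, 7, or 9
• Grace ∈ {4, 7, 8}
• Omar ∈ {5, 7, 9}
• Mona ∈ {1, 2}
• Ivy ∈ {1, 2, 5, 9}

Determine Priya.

6

The 2 variables Nate and Mona are confined to {1, 2}, which locks those values in; drop them from Carol, Priya, Dave, Ivy.
Carol's domain is down to {3}, so Carol = 3.
The 3 variables Dave, Omar, Ivy are confined to {5, 7, 9}, which locks those values in; drop them from Priya, Grace.
So Priya = 6.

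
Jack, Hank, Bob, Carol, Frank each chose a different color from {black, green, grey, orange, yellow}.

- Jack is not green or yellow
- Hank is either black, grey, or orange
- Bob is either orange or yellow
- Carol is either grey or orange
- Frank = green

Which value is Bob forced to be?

Frank must be green (only option left).
The 4 still-open variables draw from only 4 values {black, grey, orange, yellow}, so each is used; only Bob can be yellow, hence Bob = yellow.

yellow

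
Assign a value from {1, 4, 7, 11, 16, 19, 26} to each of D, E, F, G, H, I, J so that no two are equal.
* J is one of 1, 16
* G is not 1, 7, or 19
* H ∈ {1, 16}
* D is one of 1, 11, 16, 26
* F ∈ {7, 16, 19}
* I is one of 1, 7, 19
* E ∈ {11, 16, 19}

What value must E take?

11

The 7 variables draw from only 7 values {1, 4, 7, 11, 16, 19, 26}, so each is used; only G can be 4, hence G = 4.
Among the 6 still-open variables, 26 fits only D (and all 6 values in {1, 7, 11, 16, 19, 26} must be used), so D = 26.
The 5 still-open variables draw from only 5 values {1, 7, 11, 16, 19}, so each is used; only E can be 11, hence E = 11.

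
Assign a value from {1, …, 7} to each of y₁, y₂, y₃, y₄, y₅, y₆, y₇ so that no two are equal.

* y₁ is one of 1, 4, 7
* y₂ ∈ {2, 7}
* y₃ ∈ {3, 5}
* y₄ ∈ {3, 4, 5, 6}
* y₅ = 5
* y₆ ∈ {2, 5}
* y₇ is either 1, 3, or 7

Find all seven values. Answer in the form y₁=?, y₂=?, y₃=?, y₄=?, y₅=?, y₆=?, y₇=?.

y₁=4, y₂=7, y₃=3, y₄=6, y₅=5, y₆=2, y₇=1

y₅ must be 5 (only option left). Remove 5 from y₃, y₄, y₆.
y₆'s domain is down to {2}, so y₆ = 2. Strike 2 from y₂.
y₂'s domain is down to {7}, so y₂ = 7. Remove 7 from y₁, y₇.
y₃ must be 3 (only option left). Eliminate 3 elsewhere: y₄, y₇.
y₇'s domain is down to {1}, so y₇ = 1. So y₁ can't be 1.
y₁'s domain is down to {4}, so y₁ = 4. So y₄ can't be 4.
y₄ must be 6 (only option left).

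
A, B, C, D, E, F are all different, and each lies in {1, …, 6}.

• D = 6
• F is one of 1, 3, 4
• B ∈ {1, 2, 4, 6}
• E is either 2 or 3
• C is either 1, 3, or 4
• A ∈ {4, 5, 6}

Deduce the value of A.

D's domain is down to {6}, so D = 6. Eliminate 6 elsewhere: A, B.
The 5 still-open variables draw from only 5 values {1, 2, 3, 4, 5}, so each is used; only A can be 5, hence A = 5.

5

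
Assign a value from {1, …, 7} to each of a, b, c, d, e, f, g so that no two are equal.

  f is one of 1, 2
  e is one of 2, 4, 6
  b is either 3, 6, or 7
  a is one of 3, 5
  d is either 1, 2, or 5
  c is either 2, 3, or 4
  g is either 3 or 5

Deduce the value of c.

The 7 variables draw from only 7 values {1, 2, 3, 4, 5, 6, 7}, so each is used; only b can be 7, hence b = 7.
The 6 still-open variables draw from only 6 values {1, 2, 3, 4, 5, 6}, so each is used; only e can be 6, hence e = 6.
Among the 5 still-open variables, 4 fits only c (and all 5 values in {1, 2, 3, 4, 5} must be used), so c = 4.

4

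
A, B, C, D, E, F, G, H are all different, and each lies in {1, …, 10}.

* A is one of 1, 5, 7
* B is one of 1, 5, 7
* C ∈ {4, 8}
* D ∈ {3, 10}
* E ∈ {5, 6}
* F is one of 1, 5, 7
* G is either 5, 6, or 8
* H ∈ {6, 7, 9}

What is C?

4

A, B, F share exactly the 3 values {1, 5, 7}; by pigeonhole those values go to them, so strike 1, 5, 7 from E, G, H.
E must be 6 (only option left). So G, H can't be 6.
G's domain is down to {8}, so G = 8. So C can't be 8.
So C = 4.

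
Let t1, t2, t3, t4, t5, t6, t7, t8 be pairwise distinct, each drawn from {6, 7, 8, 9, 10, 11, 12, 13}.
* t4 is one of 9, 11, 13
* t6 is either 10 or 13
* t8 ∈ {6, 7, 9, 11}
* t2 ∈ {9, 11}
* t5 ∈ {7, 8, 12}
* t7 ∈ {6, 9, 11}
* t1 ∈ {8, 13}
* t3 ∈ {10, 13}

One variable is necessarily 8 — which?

t1

The 8 variables draw from only 8 values {6, 7, 8, 9, 10, 11, 12, 13}, so each is used; only t5 can be 12, hence t5 = 12.
Among the 7 still-open variables, 7 fits only t8 (and all 7 values in {6, 7, 8, 9, 10, 11, 13} must be used), so t8 = 7.
The 6 still-open variables together cover exactly {6, 8, 9, 10, 11, 13} — 6 values for 6 variables — and 6 appears only in t7's list, so t7 = 6.
The 5 still-open variables draw from only 5 values {8, 9, 10, 11, 13}, so each is used; only t1 can be 8, hence t1 = 8.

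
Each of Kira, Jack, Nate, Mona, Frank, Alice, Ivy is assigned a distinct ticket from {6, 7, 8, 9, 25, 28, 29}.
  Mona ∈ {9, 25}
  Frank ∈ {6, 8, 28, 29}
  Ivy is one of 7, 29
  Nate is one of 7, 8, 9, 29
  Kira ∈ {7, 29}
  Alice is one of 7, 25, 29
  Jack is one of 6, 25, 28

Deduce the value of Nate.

8

Kira and Ivy share exactly the 2 values {7, 29}; by pigeonhole those values go to them, so strike 7, 29 from Nate, Frank, Alice.
Alice must be 25 (only option left). Strike 25 from Jack, Mona.
Mona has just one choice, so Mona = 9. So Nate can't be 9.
So Nate = 8.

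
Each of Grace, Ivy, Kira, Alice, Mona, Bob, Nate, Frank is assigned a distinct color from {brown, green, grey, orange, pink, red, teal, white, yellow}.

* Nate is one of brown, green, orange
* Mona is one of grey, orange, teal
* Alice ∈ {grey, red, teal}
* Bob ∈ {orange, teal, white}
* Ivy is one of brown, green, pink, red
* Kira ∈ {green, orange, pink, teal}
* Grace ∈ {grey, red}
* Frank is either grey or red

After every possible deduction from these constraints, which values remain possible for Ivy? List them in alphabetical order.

brown, green, pink

Among the 8 variables, white fits only Bob (and all 8 values in {brown, green, grey, orange, pink, red, teal, white} must be used), so Bob = white.
Grace and Frank share exactly the 2 values {grey, red}; by pigeonhole those values go to them, so strike grey, red from Ivy, Alice, Mona.
That leaves Alice = teal. Strike teal from Kira, Mona.
Mona must be orange (only option left). Remove orange from Kira, Nate.
No further eliminations apply; Ivy can still be any of brown, green, pink.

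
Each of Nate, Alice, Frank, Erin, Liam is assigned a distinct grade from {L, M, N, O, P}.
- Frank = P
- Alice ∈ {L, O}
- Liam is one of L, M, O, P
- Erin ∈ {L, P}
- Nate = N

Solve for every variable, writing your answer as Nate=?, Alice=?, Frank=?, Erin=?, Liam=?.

Nate=N, Alice=O, Frank=P, Erin=L, Liam=M

Nate has just one choice, so Nate = N.
Frank's domain is down to {P}, so Frank = P. Eliminate P elsewhere: Erin, Liam.
Erin's domain is down to {L}, so Erin = L. Strike L from Alice, Liam.
Alice's domain is down to {O}, so Alice = O. So Liam can't be O.
Liam has just one choice, so Liam = M.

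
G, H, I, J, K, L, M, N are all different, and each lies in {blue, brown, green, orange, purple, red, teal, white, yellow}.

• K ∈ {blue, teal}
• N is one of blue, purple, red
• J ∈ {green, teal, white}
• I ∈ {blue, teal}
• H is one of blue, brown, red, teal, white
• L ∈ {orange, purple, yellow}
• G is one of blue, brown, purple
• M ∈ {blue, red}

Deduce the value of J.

The 2 variables I and K are confined to {blue, teal}, which locks those values in; drop them from G, H, J, M, N.
That leaves M = red. Remove red from H, N.
N has just one choice, so N = purple. Remove purple from G, L.
G's domain is down to {brown}, so G = brown. Eliminate brown elsewhere: H.
That leaves H = white. Strike white from J.
So J = green.

green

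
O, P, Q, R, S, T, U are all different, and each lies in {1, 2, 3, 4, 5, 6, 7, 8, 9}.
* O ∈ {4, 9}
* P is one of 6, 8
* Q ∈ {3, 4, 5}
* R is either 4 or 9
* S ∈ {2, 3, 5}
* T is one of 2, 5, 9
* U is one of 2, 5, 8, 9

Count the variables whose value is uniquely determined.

2

Among the 7 variables, 6 fits only P (and all 7 values in {2, 3, 4, 5, 6, 8, 9} must be used), so P = 6.
Among the 6 still-open variables, 8 fits only U (and all 6 values in {2, 3, 4, 5, 8, 9} must be used), so U = 8.
The 2 variables O and R are confined to {4, 9}, which locks those values in; drop them from Q, T.
Determined: P=6, U=8. The other variables each still have more than one consistent value. That makes 2.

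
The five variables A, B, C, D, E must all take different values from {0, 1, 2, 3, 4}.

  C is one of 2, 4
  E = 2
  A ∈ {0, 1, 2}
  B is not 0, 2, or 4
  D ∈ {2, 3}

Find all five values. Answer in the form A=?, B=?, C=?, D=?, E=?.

E has just one choice, so E = 2. Remove 2 from A, C, D.
C's domain is down to {4}, so C = 4.
D has just one choice, so D = 3. Remove 3 from B.
B's domain is down to {1}, so B = 1. Eliminate 1 elsewhere: A.
That leaves A = 0.

A=0, B=1, C=4, D=3, E=2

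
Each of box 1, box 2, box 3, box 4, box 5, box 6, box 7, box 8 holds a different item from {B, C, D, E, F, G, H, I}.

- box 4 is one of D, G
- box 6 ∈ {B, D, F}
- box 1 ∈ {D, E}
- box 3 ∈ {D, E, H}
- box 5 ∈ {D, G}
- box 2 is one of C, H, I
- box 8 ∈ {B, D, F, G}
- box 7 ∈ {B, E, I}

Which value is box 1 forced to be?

E

Among the 8 variables, C fits only box 2 (and all 8 values in {B, C, D, E, F, G, H, I} must be used), so box 2 = C.
Among the 7 still-open variables, H fits only box 3 (and all 7 values in {B, D, E, F, G, H, I} must be used), so box 3 = H.
The 6 still-open variables together cover exactly {B, D, E, F, G, I} — 6 values for 6 variables — and I appears only in box 7's list, so box 7 = I.
The 5 still-open variables together cover exactly {B, D, E, F, G} — 5 values for 5 variables — and E appears only in box 1's list, so box 1 = E.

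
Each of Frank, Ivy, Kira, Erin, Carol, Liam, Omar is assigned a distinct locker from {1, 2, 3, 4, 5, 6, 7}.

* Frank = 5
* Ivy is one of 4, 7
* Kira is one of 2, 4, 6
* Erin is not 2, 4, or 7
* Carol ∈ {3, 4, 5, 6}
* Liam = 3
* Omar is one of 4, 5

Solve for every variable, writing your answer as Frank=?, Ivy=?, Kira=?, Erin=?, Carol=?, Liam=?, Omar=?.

Frank has just one choice, so Frank = 5. Eliminate 5 elsewhere: Erin, Carol, Omar.
Liam has just one choice, so Liam = 3. Remove 3 from Erin, Carol.
That leaves Omar = 4. So Ivy, Kira, Carol can't be 4.
Ivy must be 7 (only option left).
Carol must be 6 (only option left). Strike 6 from Kira, Erin.
That leaves Kira = 2.
That leaves Erin = 1.

Frank=5, Ivy=7, Kira=2, Erin=1, Carol=6, Liam=3, Omar=4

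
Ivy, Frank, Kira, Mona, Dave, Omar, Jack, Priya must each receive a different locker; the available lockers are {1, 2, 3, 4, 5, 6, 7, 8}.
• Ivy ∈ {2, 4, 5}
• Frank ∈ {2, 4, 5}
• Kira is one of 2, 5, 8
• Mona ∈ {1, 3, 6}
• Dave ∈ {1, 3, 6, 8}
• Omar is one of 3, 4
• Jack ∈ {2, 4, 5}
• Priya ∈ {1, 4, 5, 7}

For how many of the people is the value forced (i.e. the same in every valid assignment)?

Among the 8 variables, 7 fits only Priya (and all 8 values in {1, 2, 3, 4, 5, 6, 7, 8} must be used), so Priya = 7.
The 3 variables Ivy, Frank, Jack are confined to {2, 4, 5}, which locks those values in; drop them from Kira, Omar.
Kira has just one choice, so Kira = 8. Eliminate 8 elsewhere: Dave.
Omar has just one choice, so Omar = 3. Eliminate 3 elsewhere: Mona, Dave.
Determined: Kira=8, Omar=3, Priya=7. The other people each still have more than one consistent value. That makes 3.

3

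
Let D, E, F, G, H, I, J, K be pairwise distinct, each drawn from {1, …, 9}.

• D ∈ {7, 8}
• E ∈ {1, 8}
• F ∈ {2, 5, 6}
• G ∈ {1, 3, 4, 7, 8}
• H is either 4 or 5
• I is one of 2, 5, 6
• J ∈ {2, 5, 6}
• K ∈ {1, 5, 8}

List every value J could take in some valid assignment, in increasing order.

2, 5, 6

The 8 variables together cover exactly {1, 2, 3, 4, 5, 6, 7, 8} — 8 values for 8 variables — and 3 appears only in G's list, so G = 3.
Among the 7 still-open variables, 4 fits only H (and all 7 values in {1, 2, 4, 5, 6, 7, 8} must be used), so H = 4.
The 6 still-open variables draw from only 6 values {1, 2, 5, 6, 7, 8}, so each is used; only D can be 7, hence D = 7.
F, I, J between them cover only {2, 5, 6} — a naked triple. Remove those values from K.
No further eliminations apply; J can still be any of 2, 5, 6.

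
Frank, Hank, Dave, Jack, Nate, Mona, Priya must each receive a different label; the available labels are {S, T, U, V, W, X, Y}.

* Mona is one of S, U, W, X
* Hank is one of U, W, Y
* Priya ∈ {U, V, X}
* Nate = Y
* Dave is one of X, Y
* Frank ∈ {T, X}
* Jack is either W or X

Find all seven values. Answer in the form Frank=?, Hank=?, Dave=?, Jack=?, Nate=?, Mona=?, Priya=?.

Frank=T, Hank=U, Dave=X, Jack=W, Nate=Y, Mona=S, Priya=V

Nate has just one choice, so Nate = Y. Eliminate Y elsewhere: Hank, Dave.
Dave must be X (only option left). Remove X from Frank, Jack, Mona, Priya.
Jack's domain is down to {W}, so Jack = W. Strike W from Hank, Mona.
That leaves Frank = T.
Hank must be U (only option left). Remove U from Mona, Priya.
Mona must be S (only option left).
Priya must be V (only option left).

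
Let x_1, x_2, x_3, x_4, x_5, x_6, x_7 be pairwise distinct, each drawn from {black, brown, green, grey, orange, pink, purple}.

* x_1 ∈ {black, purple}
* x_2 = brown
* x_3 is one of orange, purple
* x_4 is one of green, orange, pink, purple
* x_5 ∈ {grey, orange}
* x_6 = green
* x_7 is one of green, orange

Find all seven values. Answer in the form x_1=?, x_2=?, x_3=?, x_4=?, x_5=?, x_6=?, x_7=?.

x_1=black, x_2=brown, x_3=purple, x_4=pink, x_5=grey, x_6=green, x_7=orange

x_2's domain is down to {brown}, so x_2 = brown.
x_6 has just one choice, so x_6 = green. Remove green from x_4, x_7.
That leaves x_7 = orange. Strike orange from x_3, x_4, x_5.
x_3 must be purple (only option left). Eliminate purple elsewhere: x_1, x_4.
That leaves x_4 = pink.
x_5's domain is down to {grey}, so x_5 = grey.
x_1 has just one choice, so x_1 = black.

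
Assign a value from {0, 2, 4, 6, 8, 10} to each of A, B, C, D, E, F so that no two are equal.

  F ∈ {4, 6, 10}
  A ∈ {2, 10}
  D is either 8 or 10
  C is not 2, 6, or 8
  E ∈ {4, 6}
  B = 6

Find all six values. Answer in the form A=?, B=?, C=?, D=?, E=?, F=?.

A=2, B=6, C=0, D=8, E=4, F=10

B has just one choice, so B = 6. Eliminate 6 elsewhere: E, F.
That leaves E = 4. Remove 4 from C, F.
F must be 10 (only option left). So A, C, D can't be 10.
A's domain is down to {2}, so A = 2.
C has just one choice, so C = 0.
D's domain is down to {8}, so D = 8.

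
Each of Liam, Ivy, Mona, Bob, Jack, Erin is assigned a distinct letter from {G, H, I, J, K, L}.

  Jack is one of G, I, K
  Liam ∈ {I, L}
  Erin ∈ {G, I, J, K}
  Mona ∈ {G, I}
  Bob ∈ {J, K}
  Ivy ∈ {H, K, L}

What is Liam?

The 6 variables together cover exactly {G, H, I, J, K, L} — 6 values for 6 variables — and H appears only in Ivy's list, so Ivy = H.
The 5 still-open variables together cover exactly {G, I, J, K, L} — 5 values for 5 variables — and L appears only in Liam's list, so Liam = L.

L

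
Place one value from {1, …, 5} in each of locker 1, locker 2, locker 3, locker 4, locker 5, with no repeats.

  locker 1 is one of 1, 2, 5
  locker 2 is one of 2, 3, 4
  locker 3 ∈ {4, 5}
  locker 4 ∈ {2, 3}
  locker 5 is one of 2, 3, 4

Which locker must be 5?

locker 3

The 5 variables together cover exactly {1, 2, 3, 4, 5} — 5 values for 5 variables — and 1 appears only in locker 1's list, so locker 1 = 1.
The 4 still-open variables draw from only 4 values {2, 3, 4, 5}, so each is used; only locker 3 can be 5, hence locker 3 = 5.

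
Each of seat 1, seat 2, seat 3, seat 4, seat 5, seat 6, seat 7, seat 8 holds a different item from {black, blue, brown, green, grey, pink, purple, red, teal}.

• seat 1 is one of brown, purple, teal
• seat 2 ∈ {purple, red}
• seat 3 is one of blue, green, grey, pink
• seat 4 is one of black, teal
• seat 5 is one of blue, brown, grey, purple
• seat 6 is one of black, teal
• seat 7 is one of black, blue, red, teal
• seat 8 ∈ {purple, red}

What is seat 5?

grey

seat 2 and seat 8 share exactly the 2 values {purple, red}; by pigeonhole those values go to them, so strike purple, red from seat 1, seat 5, seat 7.
seat 4 and seat 6 share exactly the 2 values {black, teal}; by pigeonhole those values go to them, so strike black, teal from seat 1, seat 7.
seat 1's domain is down to {brown}, so seat 1 = brown. Strike brown from seat 5.
seat 7 must be blue (only option left). Eliminate blue elsewhere: seat 3, seat 5.
So seat 5 = grey.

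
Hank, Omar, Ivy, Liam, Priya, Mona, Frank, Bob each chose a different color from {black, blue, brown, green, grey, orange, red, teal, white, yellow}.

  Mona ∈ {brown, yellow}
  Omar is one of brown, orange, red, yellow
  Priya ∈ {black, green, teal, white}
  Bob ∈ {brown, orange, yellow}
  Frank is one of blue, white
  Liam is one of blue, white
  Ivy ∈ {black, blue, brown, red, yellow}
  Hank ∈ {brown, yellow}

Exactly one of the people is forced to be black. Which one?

Hank and Mona share exactly the 2 values {brown, yellow}; by pigeonhole those values go to them, so strike brown, yellow from Omar, Ivy, Bob.
Bob must be orange (only option left). So Omar can't be orange.
Omar's domain is down to {red}, so Omar = red. Eliminate red elsewhere: Ivy.
Liam and Frank between them cover only {blue, white} — a naked pair. Remove those values from Ivy, Priya.
So black goes to Ivy.

Ivy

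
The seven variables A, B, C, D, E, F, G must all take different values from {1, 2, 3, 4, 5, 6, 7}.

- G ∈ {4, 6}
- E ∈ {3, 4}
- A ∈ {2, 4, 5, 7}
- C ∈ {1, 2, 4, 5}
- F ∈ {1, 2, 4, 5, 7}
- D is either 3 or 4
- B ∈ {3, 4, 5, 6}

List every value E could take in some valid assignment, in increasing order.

3, 4

D and E share exactly the 2 values {3, 4}; by pigeonhole those values go to them, so strike 3, 4 from A, B, C, F, G.
That leaves G = 6. Eliminate 6 elsewhere: B.
B has just one choice, so B = 5. So A, C, F can't be 5.
No further eliminations apply; E can still be any of 3, 4.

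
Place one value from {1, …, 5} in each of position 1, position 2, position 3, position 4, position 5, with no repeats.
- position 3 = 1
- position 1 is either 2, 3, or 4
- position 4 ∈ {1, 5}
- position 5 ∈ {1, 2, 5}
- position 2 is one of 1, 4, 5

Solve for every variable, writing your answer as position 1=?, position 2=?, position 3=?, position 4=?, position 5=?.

position 1=3, position 2=4, position 3=1, position 4=5, position 5=2

position 3 must be 1 (only option left). Remove 1 from position 2, position 4, position 5.
position 4's domain is down to {5}, so position 4 = 5. Strike 5 from position 2, position 5.
That leaves position 5 = 2. Strike 2 from position 1.
position 2 must be 4 (only option left). Strike 4 from position 1.
position 1 has just one choice, so position 1 = 3.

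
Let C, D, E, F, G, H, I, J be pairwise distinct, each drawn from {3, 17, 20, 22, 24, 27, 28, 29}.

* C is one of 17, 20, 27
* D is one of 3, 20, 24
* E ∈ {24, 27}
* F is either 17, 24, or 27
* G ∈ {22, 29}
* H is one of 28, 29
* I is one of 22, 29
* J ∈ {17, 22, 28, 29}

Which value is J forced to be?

Among the 8 variables, 3 fits only D (and all 8 values in {3, 17, 20, 22, 24, 27, 28, 29} must be used), so D = 3.
The 7 still-open variables draw from only 7 values {17, 20, 22, 24, 27, 28, 29}, so each is used; only C can be 20, hence C = 20.
G and I between them cover only {22, 29} — a naked pair. Remove those values from H, J.
H must be 28 (only option left). Remove 28 from J.
So J = 17.

17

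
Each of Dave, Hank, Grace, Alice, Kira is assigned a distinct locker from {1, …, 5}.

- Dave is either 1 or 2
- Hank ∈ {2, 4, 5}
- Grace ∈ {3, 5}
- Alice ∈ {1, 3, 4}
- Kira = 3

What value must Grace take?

Kira has just one choice, so Kira = 3. Eliminate 3 elsewhere: Grace, Alice.
So Grace = 5.

5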